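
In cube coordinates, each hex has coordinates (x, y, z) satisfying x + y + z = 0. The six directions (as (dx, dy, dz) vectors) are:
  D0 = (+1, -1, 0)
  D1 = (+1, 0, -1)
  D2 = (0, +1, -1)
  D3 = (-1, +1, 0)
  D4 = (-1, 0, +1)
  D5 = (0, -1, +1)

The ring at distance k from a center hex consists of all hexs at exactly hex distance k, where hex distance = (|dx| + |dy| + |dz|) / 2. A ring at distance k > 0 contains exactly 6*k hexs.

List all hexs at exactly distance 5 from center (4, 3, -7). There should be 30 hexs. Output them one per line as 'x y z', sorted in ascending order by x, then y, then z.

Answer: -1 3 -2
-1 4 -3
-1 5 -4
-1 6 -5
-1 7 -6
-1 8 -7
0 2 -2
0 8 -8
1 1 -2
1 8 -9
2 0 -2
2 8 -10
3 -1 -2
3 8 -11
4 -2 -2
4 8 -12
5 -2 -3
5 7 -12
6 -2 -4
6 6 -12
7 -2 -5
7 5 -12
8 -2 -6
8 4 -12
9 -2 -7
9 -1 -8
9 0 -9
9 1 -10
9 2 -11
9 3 -12

Derivation:
Walk ring at distance 5 from (4, 3, -7):
Start at center + D4*5 = (-1, 3, -2)
  hex 0: (-1, 3, -2)
  hex 1: (0, 2, -2)
  hex 2: (1, 1, -2)
  hex 3: (2, 0, -2)
  hex 4: (3, -1, -2)
  hex 5: (4, -2, -2)
  hex 6: (5, -2, -3)
  hex 7: (6, -2, -4)
  hex 8: (7, -2, -5)
  hex 9: (8, -2, -6)
  hex 10: (9, -2, -7)
  hex 11: (9, -1, -8)
  hex 12: (9, 0, -9)
  hex 13: (9, 1, -10)
  hex 14: (9, 2, -11)
  hex 15: (9, 3, -12)
  hex 16: (8, 4, -12)
  hex 17: (7, 5, -12)
  hex 18: (6, 6, -12)
  hex 19: (5, 7, -12)
  hex 20: (4, 8, -12)
  hex 21: (3, 8, -11)
  hex 22: (2, 8, -10)
  hex 23: (1, 8, -9)
  hex 24: (0, 8, -8)
  hex 25: (-1, 8, -7)
  hex 26: (-1, 7, -6)
  hex 27: (-1, 6, -5)
  hex 28: (-1, 5, -4)
  hex 29: (-1, 4, -3)
Sorted: 30 hexes.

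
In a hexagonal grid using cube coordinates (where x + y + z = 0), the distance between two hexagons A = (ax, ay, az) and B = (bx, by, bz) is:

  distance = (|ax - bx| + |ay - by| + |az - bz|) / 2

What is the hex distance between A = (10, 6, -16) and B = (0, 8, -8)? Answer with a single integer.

Answer: 10

Derivation:
|ax - bx| = |10 - 0| = 10
|ay - by| = |6 - 8| = 2
|az - bz| = |-16 - (-8)| = 8
distance = (10 + 2 + 8) / 2 = 20 / 2 = 10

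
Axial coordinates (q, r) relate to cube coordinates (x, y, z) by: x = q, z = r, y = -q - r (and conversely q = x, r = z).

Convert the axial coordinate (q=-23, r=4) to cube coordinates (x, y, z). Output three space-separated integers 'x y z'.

x = q = -23
z = r = 4
y = -x - z = -(-23) - (4) = 19

Answer: -23 19 4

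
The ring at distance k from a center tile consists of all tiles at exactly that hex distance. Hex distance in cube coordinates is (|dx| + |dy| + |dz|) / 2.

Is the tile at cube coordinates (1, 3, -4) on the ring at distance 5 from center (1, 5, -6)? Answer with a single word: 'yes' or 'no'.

Answer: no

Derivation:
|px - cx| = |1 - 1| = 0
|py - cy| = |3 - 5| = 2
|pz - cz| = |-4 - (-6)| = 2
distance = (0+2+2)/2 = 4/2 = 2
radius = 5; distance != radius -> no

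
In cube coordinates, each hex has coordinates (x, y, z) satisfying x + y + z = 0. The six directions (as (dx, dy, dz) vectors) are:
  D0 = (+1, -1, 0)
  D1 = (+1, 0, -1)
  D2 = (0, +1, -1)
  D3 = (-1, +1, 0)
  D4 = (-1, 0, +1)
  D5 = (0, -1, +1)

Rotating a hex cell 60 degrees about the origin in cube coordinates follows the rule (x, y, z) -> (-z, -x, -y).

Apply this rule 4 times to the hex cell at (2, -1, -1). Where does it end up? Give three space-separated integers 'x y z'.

Answer: -1 2 -1

Derivation:
Start: (2, -1, -1)
Step 1: (2, -1, -1) -> (-(-1), -(2), -(-1)) = (1, -2, 1)
Step 2: (1, -2, 1) -> (-(1), -(1), -(-2)) = (-1, -1, 2)
Step 3: (-1, -1, 2) -> (-(2), -(-1), -(-1)) = (-2, 1, 1)
Step 4: (-2, 1, 1) -> (-(1), -(-2), -(1)) = (-1, 2, -1)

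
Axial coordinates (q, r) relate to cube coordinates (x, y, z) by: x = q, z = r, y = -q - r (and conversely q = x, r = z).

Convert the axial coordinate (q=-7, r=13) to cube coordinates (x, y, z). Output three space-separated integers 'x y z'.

Answer: -7 -6 13

Derivation:
x = q = -7
z = r = 13
y = -x - z = -(-7) - (13) = -6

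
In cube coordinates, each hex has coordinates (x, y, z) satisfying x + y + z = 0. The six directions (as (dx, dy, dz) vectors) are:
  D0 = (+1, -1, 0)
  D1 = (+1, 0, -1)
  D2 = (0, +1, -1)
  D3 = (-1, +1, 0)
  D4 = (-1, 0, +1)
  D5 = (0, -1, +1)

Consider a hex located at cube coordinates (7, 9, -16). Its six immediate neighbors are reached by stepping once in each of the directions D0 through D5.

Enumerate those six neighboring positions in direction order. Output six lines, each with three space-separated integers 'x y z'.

Answer: 8 8 -16
8 9 -17
7 10 -17
6 10 -16
6 9 -15
7 8 -15

Derivation:
Center: (7, 9, -16). Add each direction:
  D0: (7, 9, -16) + (1, -1, 0) = (8, 8, -16)
  D1: (7, 9, -16) + (1, 0, -1) = (8, 9, -17)
  D2: (7, 9, -16) + (0, 1, -1) = (7, 10, -17)
  D3: (7, 9, -16) + (-1, 1, 0) = (6, 10, -16)
  D4: (7, 9, -16) + (-1, 0, 1) = (6, 9, -15)
  D5: (7, 9, -16) + (0, -1, 1) = (7, 8, -15)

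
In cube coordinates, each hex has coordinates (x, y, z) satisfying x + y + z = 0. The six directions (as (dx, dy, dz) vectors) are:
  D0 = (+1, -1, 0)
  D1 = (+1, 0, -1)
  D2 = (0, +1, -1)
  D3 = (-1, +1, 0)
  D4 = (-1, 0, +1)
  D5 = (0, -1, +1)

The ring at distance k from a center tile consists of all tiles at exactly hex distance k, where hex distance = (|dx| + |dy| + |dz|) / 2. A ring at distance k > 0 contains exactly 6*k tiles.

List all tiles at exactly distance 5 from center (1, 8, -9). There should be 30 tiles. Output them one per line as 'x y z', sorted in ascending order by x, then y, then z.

Answer: -4 8 -4
-4 9 -5
-4 10 -6
-4 11 -7
-4 12 -8
-4 13 -9
-3 7 -4
-3 13 -10
-2 6 -4
-2 13 -11
-1 5 -4
-1 13 -12
0 4 -4
0 13 -13
1 3 -4
1 13 -14
2 3 -5
2 12 -14
3 3 -6
3 11 -14
4 3 -7
4 10 -14
5 3 -8
5 9 -14
6 3 -9
6 4 -10
6 5 -11
6 6 -12
6 7 -13
6 8 -14

Derivation:
Walk ring at distance 5 from (1, 8, -9):
Start at center + D4*5 = (-4, 8, -4)
  hex 0: (-4, 8, -4)
  hex 1: (-3, 7, -4)
  hex 2: (-2, 6, -4)
  hex 3: (-1, 5, -4)
  hex 4: (0, 4, -4)
  hex 5: (1, 3, -4)
  hex 6: (2, 3, -5)
  hex 7: (3, 3, -6)
  hex 8: (4, 3, -7)
  hex 9: (5, 3, -8)
  hex 10: (6, 3, -9)
  hex 11: (6, 4, -10)
  hex 12: (6, 5, -11)
  hex 13: (6, 6, -12)
  hex 14: (6, 7, -13)
  hex 15: (6, 8, -14)
  hex 16: (5, 9, -14)
  hex 17: (4, 10, -14)
  hex 18: (3, 11, -14)
  hex 19: (2, 12, -14)
  hex 20: (1, 13, -14)
  hex 21: (0, 13, -13)
  hex 22: (-1, 13, -12)
  hex 23: (-2, 13, -11)
  hex 24: (-3, 13, -10)
  hex 25: (-4, 13, -9)
  hex 26: (-4, 12, -8)
  hex 27: (-4, 11, -7)
  hex 28: (-4, 10, -6)
  hex 29: (-4, 9, -5)
Sorted: 30 hexes.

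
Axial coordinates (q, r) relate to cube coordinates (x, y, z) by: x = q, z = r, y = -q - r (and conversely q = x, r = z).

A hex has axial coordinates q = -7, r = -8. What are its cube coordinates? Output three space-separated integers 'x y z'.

Answer: -7 15 -8

Derivation:
x = q = -7
z = r = -8
y = -x - z = -(-7) - (-8) = 15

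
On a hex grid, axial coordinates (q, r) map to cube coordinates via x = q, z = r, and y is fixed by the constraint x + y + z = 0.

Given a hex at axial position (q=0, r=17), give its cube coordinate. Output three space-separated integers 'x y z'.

Answer: 0 -17 17

Derivation:
x = q = 0
z = r = 17
y = -x - z = -(0) - (17) = -17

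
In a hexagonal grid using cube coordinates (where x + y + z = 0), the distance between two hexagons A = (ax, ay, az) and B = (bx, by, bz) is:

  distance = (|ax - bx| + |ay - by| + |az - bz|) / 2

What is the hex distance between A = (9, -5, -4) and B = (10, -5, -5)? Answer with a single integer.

|ax - bx| = |9 - 10| = 1
|ay - by| = |-5 - (-5)| = 0
|az - bz| = |-4 - (-5)| = 1
distance = (1 + 0 + 1) / 2 = 2 / 2 = 1

Answer: 1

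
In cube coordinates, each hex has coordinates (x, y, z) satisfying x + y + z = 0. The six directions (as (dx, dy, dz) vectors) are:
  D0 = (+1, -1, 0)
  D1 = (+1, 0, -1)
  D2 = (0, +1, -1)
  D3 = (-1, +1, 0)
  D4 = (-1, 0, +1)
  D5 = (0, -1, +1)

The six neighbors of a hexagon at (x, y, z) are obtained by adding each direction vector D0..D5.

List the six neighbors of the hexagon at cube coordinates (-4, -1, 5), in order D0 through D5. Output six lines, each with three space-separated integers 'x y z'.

Center: (-4, -1, 5). Add each direction:
  D0: (-4, -1, 5) + (1, -1, 0) = (-3, -2, 5)
  D1: (-4, -1, 5) + (1, 0, -1) = (-3, -1, 4)
  D2: (-4, -1, 5) + (0, 1, -1) = (-4, 0, 4)
  D3: (-4, -1, 5) + (-1, 1, 0) = (-5, 0, 5)
  D4: (-4, -1, 5) + (-1, 0, 1) = (-5, -1, 6)
  D5: (-4, -1, 5) + (0, -1, 1) = (-4, -2, 6)

Answer: -3 -2 5
-3 -1 4
-4 0 4
-5 0 5
-5 -1 6
-4 -2 6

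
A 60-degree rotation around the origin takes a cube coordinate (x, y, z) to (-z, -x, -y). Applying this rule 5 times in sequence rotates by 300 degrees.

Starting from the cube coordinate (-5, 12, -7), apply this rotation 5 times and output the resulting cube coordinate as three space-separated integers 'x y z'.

Answer: -12 7 5

Derivation:
Start: (-5, 12, -7)
Step 1: (-5, 12, -7) -> (-(-7), -(-5), -(12)) = (7, 5, -12)
Step 2: (7, 5, -12) -> (-(-12), -(7), -(5)) = (12, -7, -5)
Step 3: (12, -7, -5) -> (-(-5), -(12), -(-7)) = (5, -12, 7)
Step 4: (5, -12, 7) -> (-(7), -(5), -(-12)) = (-7, -5, 12)
Step 5: (-7, -5, 12) -> (-(12), -(-7), -(-5)) = (-12, 7, 5)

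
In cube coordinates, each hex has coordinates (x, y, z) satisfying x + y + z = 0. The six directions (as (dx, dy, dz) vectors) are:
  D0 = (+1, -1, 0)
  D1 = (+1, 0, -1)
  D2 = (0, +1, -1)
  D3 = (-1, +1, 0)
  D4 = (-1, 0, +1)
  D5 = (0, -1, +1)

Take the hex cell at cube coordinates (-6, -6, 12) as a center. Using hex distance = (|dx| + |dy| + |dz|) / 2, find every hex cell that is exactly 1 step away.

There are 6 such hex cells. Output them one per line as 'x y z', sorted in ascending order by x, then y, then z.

Walk ring at distance 1 from (-6, -6, 12):
Start at center + D4*1 = (-7, -6, 13)
  hex 0: (-7, -6, 13)
  hex 1: (-6, -7, 13)
  hex 2: (-5, -7, 12)
  hex 3: (-5, -6, 11)
  hex 4: (-6, -5, 11)
  hex 5: (-7, -5, 12)
Sorted: 6 hexes.

Answer: -7 -6 13
-7 -5 12
-6 -7 13
-6 -5 11
-5 -7 12
-5 -6 11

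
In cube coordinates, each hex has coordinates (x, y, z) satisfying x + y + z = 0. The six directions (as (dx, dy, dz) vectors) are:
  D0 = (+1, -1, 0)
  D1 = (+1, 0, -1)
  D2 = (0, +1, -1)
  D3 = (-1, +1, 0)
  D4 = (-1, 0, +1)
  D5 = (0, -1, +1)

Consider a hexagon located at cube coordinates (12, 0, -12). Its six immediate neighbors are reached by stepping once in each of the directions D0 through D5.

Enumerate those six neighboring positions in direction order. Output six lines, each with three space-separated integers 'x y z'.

Answer: 13 -1 -12
13 0 -13
12 1 -13
11 1 -12
11 0 -11
12 -1 -11

Derivation:
Center: (12, 0, -12). Add each direction:
  D0: (12, 0, -12) + (1, -1, 0) = (13, -1, -12)
  D1: (12, 0, -12) + (1, 0, -1) = (13, 0, -13)
  D2: (12, 0, -12) + (0, 1, -1) = (12, 1, -13)
  D3: (12, 0, -12) + (-1, 1, 0) = (11, 1, -12)
  D4: (12, 0, -12) + (-1, 0, 1) = (11, 0, -11)
  D5: (12, 0, -12) + (0, -1, 1) = (12, -1, -11)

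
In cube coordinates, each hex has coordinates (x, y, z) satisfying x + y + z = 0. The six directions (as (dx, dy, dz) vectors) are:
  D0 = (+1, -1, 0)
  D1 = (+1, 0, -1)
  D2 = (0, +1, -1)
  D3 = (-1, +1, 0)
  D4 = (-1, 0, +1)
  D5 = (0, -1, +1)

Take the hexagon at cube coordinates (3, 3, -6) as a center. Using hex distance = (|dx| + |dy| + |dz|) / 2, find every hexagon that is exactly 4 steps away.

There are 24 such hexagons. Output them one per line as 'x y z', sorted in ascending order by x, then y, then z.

Answer: -1 3 -2
-1 4 -3
-1 5 -4
-1 6 -5
-1 7 -6
0 2 -2
0 7 -7
1 1 -2
1 7 -8
2 0 -2
2 7 -9
3 -1 -2
3 7 -10
4 -1 -3
4 6 -10
5 -1 -4
5 5 -10
6 -1 -5
6 4 -10
7 -1 -6
7 0 -7
7 1 -8
7 2 -9
7 3 -10

Derivation:
Walk ring at distance 4 from (3, 3, -6):
Start at center + D4*4 = (-1, 3, -2)
  hex 0: (-1, 3, -2)
  hex 1: (0, 2, -2)
  hex 2: (1, 1, -2)
  hex 3: (2, 0, -2)
  hex 4: (3, -1, -2)
  hex 5: (4, -1, -3)
  hex 6: (5, -1, -4)
  hex 7: (6, -1, -5)
  hex 8: (7, -1, -6)
  hex 9: (7, 0, -7)
  hex 10: (7, 1, -8)
  hex 11: (7, 2, -9)
  hex 12: (7, 3, -10)
  hex 13: (6, 4, -10)
  hex 14: (5, 5, -10)
  hex 15: (4, 6, -10)
  hex 16: (3, 7, -10)
  hex 17: (2, 7, -9)
  hex 18: (1, 7, -8)
  hex 19: (0, 7, -7)
  hex 20: (-1, 7, -6)
  hex 21: (-1, 6, -5)
  hex 22: (-1, 5, -4)
  hex 23: (-1, 4, -3)
Sorted: 24 hexes.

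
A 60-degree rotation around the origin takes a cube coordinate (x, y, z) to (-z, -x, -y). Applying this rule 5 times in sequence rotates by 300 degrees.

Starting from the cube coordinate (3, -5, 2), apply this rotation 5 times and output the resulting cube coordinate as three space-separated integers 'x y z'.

Answer: 5 -2 -3

Derivation:
Start: (3, -5, 2)
Step 1: (3, -5, 2) -> (-(2), -(3), -(-5)) = (-2, -3, 5)
Step 2: (-2, -3, 5) -> (-(5), -(-2), -(-3)) = (-5, 2, 3)
Step 3: (-5, 2, 3) -> (-(3), -(-5), -(2)) = (-3, 5, -2)
Step 4: (-3, 5, -2) -> (-(-2), -(-3), -(5)) = (2, 3, -5)
Step 5: (2, 3, -5) -> (-(-5), -(2), -(3)) = (5, -2, -3)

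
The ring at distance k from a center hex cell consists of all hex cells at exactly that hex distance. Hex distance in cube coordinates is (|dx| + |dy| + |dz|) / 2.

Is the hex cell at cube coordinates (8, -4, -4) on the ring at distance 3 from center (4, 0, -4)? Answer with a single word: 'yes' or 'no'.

|px - cx| = |8 - 4| = 4
|py - cy| = |-4 - 0| = 4
|pz - cz| = |-4 - (-4)| = 0
distance = (4+4+0)/2 = 8/2 = 4
radius = 3; distance != radius -> no

Answer: no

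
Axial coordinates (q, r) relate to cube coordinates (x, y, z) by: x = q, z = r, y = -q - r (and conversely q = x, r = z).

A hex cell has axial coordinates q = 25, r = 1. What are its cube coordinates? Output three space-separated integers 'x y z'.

Answer: 25 -26 1

Derivation:
x = q = 25
z = r = 1
y = -x - z = -(25) - (1) = -26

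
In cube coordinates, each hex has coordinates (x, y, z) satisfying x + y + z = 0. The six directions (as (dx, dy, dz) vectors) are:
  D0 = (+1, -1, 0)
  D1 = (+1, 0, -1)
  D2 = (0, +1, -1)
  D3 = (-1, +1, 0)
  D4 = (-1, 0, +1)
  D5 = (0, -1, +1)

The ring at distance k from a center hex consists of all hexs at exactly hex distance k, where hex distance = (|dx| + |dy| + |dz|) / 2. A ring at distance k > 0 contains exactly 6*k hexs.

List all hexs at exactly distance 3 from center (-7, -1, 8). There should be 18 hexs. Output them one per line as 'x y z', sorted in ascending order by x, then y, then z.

Answer: -10 -1 11
-10 0 10
-10 1 9
-10 2 8
-9 -2 11
-9 2 7
-8 -3 11
-8 2 6
-7 -4 11
-7 2 5
-6 -4 10
-6 1 5
-5 -4 9
-5 0 5
-4 -4 8
-4 -3 7
-4 -2 6
-4 -1 5

Derivation:
Walk ring at distance 3 from (-7, -1, 8):
Start at center + D4*3 = (-10, -1, 11)
  hex 0: (-10, -1, 11)
  hex 1: (-9, -2, 11)
  hex 2: (-8, -3, 11)
  hex 3: (-7, -4, 11)
  hex 4: (-6, -4, 10)
  hex 5: (-5, -4, 9)
  hex 6: (-4, -4, 8)
  hex 7: (-4, -3, 7)
  hex 8: (-4, -2, 6)
  hex 9: (-4, -1, 5)
  hex 10: (-5, 0, 5)
  hex 11: (-6, 1, 5)
  hex 12: (-7, 2, 5)
  hex 13: (-8, 2, 6)
  hex 14: (-9, 2, 7)
  hex 15: (-10, 2, 8)
  hex 16: (-10, 1, 9)
  hex 17: (-10, 0, 10)
Sorted: 18 hexes.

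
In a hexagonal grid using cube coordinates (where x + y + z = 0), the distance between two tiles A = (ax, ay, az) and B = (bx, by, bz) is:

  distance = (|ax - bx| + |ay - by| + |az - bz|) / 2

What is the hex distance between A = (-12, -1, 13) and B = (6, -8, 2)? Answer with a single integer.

|ax - bx| = |-12 - 6| = 18
|ay - by| = |-1 - (-8)| = 7
|az - bz| = |13 - 2| = 11
distance = (18 + 7 + 11) / 2 = 36 / 2 = 18

Answer: 18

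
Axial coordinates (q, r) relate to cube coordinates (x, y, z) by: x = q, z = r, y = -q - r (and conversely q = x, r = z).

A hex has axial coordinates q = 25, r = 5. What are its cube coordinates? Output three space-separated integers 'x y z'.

x = q = 25
z = r = 5
y = -x - z = -(25) - (5) = -30

Answer: 25 -30 5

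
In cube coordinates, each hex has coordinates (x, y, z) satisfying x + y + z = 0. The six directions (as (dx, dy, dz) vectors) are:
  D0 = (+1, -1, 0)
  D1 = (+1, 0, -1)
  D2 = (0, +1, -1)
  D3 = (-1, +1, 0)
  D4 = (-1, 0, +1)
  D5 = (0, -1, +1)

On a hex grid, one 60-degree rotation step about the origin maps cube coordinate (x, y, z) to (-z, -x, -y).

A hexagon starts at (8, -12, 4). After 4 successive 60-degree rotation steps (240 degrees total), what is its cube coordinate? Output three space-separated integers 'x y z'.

Start: (8, -12, 4)
Step 1: (8, -12, 4) -> (-(4), -(8), -(-12)) = (-4, -8, 12)
Step 2: (-4, -8, 12) -> (-(12), -(-4), -(-8)) = (-12, 4, 8)
Step 3: (-12, 4, 8) -> (-(8), -(-12), -(4)) = (-8, 12, -4)
Step 4: (-8, 12, -4) -> (-(-4), -(-8), -(12)) = (4, 8, -12)

Answer: 4 8 -12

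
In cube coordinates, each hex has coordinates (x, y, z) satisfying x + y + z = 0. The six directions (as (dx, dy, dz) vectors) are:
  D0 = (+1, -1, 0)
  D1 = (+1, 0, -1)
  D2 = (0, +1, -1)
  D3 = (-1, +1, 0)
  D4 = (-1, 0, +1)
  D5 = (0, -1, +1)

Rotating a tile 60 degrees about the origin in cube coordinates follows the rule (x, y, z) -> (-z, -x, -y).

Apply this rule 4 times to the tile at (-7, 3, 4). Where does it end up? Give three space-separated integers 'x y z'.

Start: (-7, 3, 4)
Step 1: (-7, 3, 4) -> (-(4), -(-7), -(3)) = (-4, 7, -3)
Step 2: (-4, 7, -3) -> (-(-3), -(-4), -(7)) = (3, 4, -7)
Step 3: (3, 4, -7) -> (-(-7), -(3), -(4)) = (7, -3, -4)
Step 4: (7, -3, -4) -> (-(-4), -(7), -(-3)) = (4, -7, 3)

Answer: 4 -7 3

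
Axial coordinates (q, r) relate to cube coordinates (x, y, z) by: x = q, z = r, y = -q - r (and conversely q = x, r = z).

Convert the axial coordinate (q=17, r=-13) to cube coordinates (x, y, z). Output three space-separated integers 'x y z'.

Answer: 17 -4 -13

Derivation:
x = q = 17
z = r = -13
y = -x - z = -(17) - (-13) = -4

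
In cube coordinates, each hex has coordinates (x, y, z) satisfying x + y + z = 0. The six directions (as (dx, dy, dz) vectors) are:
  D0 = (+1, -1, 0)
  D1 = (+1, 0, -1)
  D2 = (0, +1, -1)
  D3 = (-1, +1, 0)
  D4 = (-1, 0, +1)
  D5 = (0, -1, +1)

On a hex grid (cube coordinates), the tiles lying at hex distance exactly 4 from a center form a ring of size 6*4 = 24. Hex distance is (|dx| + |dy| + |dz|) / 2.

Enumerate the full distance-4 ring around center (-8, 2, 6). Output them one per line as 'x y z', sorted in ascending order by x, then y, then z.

Answer: -12 2 10
-12 3 9
-12 4 8
-12 5 7
-12 6 6
-11 1 10
-11 6 5
-10 0 10
-10 6 4
-9 -1 10
-9 6 3
-8 -2 10
-8 6 2
-7 -2 9
-7 5 2
-6 -2 8
-6 4 2
-5 -2 7
-5 3 2
-4 -2 6
-4 -1 5
-4 0 4
-4 1 3
-4 2 2

Derivation:
Walk ring at distance 4 from (-8, 2, 6):
Start at center + D4*4 = (-12, 2, 10)
  hex 0: (-12, 2, 10)
  hex 1: (-11, 1, 10)
  hex 2: (-10, 0, 10)
  hex 3: (-9, -1, 10)
  hex 4: (-8, -2, 10)
  hex 5: (-7, -2, 9)
  hex 6: (-6, -2, 8)
  hex 7: (-5, -2, 7)
  hex 8: (-4, -2, 6)
  hex 9: (-4, -1, 5)
  hex 10: (-4, 0, 4)
  hex 11: (-4, 1, 3)
  hex 12: (-4, 2, 2)
  hex 13: (-5, 3, 2)
  hex 14: (-6, 4, 2)
  hex 15: (-7, 5, 2)
  hex 16: (-8, 6, 2)
  hex 17: (-9, 6, 3)
  hex 18: (-10, 6, 4)
  hex 19: (-11, 6, 5)
  hex 20: (-12, 6, 6)
  hex 21: (-12, 5, 7)
  hex 22: (-12, 4, 8)
  hex 23: (-12, 3, 9)
Sorted: 24 hexes.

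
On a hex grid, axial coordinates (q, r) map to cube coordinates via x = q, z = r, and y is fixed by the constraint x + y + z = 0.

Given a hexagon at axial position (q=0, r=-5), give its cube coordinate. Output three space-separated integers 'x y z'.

Answer: 0 5 -5

Derivation:
x = q = 0
z = r = -5
y = -x - z = -(0) - (-5) = 5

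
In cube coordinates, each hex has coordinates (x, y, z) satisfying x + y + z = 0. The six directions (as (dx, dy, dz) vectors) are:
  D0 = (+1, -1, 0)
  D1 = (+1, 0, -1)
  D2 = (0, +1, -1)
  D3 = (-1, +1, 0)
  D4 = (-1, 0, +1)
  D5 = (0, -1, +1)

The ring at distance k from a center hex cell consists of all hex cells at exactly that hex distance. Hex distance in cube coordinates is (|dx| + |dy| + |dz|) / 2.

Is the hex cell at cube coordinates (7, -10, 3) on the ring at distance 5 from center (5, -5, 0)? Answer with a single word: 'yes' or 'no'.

Answer: yes

Derivation:
|px - cx| = |7 - 5| = 2
|py - cy| = |-10 - (-5)| = 5
|pz - cz| = |3 - 0| = 3
distance = (2+5+3)/2 = 10/2 = 5
radius = 5; distance == radius -> yes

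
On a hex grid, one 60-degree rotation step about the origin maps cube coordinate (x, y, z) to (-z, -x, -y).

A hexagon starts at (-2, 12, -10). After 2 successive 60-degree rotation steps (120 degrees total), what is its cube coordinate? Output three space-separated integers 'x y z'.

Start: (-2, 12, -10)
Step 1: (-2, 12, -10) -> (-(-10), -(-2), -(12)) = (10, 2, -12)
Step 2: (10, 2, -12) -> (-(-12), -(10), -(2)) = (12, -10, -2)

Answer: 12 -10 -2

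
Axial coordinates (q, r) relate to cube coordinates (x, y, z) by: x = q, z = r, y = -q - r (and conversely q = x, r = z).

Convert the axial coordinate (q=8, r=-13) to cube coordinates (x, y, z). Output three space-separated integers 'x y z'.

x = q = 8
z = r = -13
y = -x - z = -(8) - (-13) = 5

Answer: 8 5 -13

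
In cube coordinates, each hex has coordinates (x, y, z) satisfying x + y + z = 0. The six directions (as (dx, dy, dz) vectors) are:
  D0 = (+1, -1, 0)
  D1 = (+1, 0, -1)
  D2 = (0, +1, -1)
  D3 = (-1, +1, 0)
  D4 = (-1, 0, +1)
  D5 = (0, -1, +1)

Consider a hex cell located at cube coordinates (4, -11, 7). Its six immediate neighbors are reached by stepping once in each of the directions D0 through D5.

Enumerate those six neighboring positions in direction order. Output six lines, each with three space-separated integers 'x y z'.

Answer: 5 -12 7
5 -11 6
4 -10 6
3 -10 7
3 -11 8
4 -12 8

Derivation:
Center: (4, -11, 7). Add each direction:
  D0: (4, -11, 7) + (1, -1, 0) = (5, -12, 7)
  D1: (4, -11, 7) + (1, 0, -1) = (5, -11, 6)
  D2: (4, -11, 7) + (0, 1, -1) = (4, -10, 6)
  D3: (4, -11, 7) + (-1, 1, 0) = (3, -10, 7)
  D4: (4, -11, 7) + (-1, 0, 1) = (3, -11, 8)
  D5: (4, -11, 7) + (0, -1, 1) = (4, -12, 8)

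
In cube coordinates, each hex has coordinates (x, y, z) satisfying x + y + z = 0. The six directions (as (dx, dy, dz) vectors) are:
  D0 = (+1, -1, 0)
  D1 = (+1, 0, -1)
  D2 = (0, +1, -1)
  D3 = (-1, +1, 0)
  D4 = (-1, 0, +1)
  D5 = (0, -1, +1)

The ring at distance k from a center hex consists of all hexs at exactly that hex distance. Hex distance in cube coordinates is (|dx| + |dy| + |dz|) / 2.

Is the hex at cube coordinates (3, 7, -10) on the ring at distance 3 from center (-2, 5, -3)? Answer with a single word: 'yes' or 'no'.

|px - cx| = |3 - (-2)| = 5
|py - cy| = |7 - 5| = 2
|pz - cz| = |-10 - (-3)| = 7
distance = (5+2+7)/2 = 14/2 = 7
radius = 3; distance != radius -> no

Answer: no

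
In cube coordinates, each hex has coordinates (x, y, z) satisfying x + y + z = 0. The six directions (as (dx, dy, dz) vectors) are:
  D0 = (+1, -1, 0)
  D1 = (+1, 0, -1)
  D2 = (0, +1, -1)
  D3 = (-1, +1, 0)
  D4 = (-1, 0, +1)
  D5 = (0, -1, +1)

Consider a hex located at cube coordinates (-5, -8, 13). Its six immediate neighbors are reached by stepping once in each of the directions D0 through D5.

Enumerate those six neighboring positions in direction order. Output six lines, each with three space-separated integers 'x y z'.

Center: (-5, -8, 13). Add each direction:
  D0: (-5, -8, 13) + (1, -1, 0) = (-4, -9, 13)
  D1: (-5, -8, 13) + (1, 0, -1) = (-4, -8, 12)
  D2: (-5, -8, 13) + (0, 1, -1) = (-5, -7, 12)
  D3: (-5, -8, 13) + (-1, 1, 0) = (-6, -7, 13)
  D4: (-5, -8, 13) + (-1, 0, 1) = (-6, -8, 14)
  D5: (-5, -8, 13) + (0, -1, 1) = (-5, -9, 14)

Answer: -4 -9 13
-4 -8 12
-5 -7 12
-6 -7 13
-6 -8 14
-5 -9 14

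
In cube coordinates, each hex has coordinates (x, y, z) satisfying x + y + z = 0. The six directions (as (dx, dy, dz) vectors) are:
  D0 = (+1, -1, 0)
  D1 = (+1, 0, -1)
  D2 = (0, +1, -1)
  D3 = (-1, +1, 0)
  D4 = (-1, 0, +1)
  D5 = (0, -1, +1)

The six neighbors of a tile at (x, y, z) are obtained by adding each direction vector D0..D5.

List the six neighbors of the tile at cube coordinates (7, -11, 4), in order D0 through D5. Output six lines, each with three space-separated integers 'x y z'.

Center: (7, -11, 4). Add each direction:
  D0: (7, -11, 4) + (1, -1, 0) = (8, -12, 4)
  D1: (7, -11, 4) + (1, 0, -1) = (8, -11, 3)
  D2: (7, -11, 4) + (0, 1, -1) = (7, -10, 3)
  D3: (7, -11, 4) + (-1, 1, 0) = (6, -10, 4)
  D4: (7, -11, 4) + (-1, 0, 1) = (6, -11, 5)
  D5: (7, -11, 4) + (0, -1, 1) = (7, -12, 5)

Answer: 8 -12 4
8 -11 3
7 -10 3
6 -10 4
6 -11 5
7 -12 5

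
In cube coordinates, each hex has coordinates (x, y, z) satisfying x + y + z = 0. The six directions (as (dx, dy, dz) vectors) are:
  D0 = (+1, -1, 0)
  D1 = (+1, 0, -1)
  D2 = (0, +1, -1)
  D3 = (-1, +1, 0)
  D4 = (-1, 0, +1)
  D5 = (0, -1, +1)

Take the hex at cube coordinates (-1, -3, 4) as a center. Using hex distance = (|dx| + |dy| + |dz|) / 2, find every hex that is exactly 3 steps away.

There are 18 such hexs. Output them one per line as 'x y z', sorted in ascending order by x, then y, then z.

Answer: -4 -3 7
-4 -2 6
-4 -1 5
-4 0 4
-3 -4 7
-3 0 3
-2 -5 7
-2 0 2
-1 -6 7
-1 0 1
0 -6 6
0 -1 1
1 -6 5
1 -2 1
2 -6 4
2 -5 3
2 -4 2
2 -3 1

Derivation:
Walk ring at distance 3 from (-1, -3, 4):
Start at center + D4*3 = (-4, -3, 7)
  hex 0: (-4, -3, 7)
  hex 1: (-3, -4, 7)
  hex 2: (-2, -5, 7)
  hex 3: (-1, -6, 7)
  hex 4: (0, -6, 6)
  hex 5: (1, -6, 5)
  hex 6: (2, -6, 4)
  hex 7: (2, -5, 3)
  hex 8: (2, -4, 2)
  hex 9: (2, -3, 1)
  hex 10: (1, -2, 1)
  hex 11: (0, -1, 1)
  hex 12: (-1, 0, 1)
  hex 13: (-2, 0, 2)
  hex 14: (-3, 0, 3)
  hex 15: (-4, 0, 4)
  hex 16: (-4, -1, 5)
  hex 17: (-4, -2, 6)
Sorted: 18 hexes.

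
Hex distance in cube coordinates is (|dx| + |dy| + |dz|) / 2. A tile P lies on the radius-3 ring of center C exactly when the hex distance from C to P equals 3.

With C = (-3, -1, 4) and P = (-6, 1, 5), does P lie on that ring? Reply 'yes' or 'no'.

Answer: yes

Derivation:
|px - cx| = |-6 - (-3)| = 3
|py - cy| = |1 - (-1)| = 2
|pz - cz| = |5 - 4| = 1
distance = (3+2+1)/2 = 6/2 = 3
radius = 3; distance == radius -> yes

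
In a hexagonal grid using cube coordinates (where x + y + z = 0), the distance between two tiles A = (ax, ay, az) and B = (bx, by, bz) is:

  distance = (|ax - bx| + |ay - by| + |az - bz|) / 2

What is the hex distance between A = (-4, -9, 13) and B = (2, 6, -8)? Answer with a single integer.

Answer: 21

Derivation:
|ax - bx| = |-4 - 2| = 6
|ay - by| = |-9 - 6| = 15
|az - bz| = |13 - (-8)| = 21
distance = (6 + 15 + 21) / 2 = 42 / 2 = 21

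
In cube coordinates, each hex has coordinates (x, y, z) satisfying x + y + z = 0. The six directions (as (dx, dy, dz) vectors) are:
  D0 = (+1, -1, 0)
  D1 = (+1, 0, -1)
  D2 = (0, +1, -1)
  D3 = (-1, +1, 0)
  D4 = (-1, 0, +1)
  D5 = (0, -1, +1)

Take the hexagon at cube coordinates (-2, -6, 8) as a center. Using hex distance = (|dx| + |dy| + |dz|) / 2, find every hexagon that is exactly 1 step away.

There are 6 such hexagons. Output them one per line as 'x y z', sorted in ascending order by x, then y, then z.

Walk ring at distance 1 from (-2, -6, 8):
Start at center + D4*1 = (-3, -6, 9)
  hex 0: (-3, -6, 9)
  hex 1: (-2, -7, 9)
  hex 2: (-1, -7, 8)
  hex 3: (-1, -6, 7)
  hex 4: (-2, -5, 7)
  hex 5: (-3, -5, 8)
Sorted: 6 hexes.

Answer: -3 -6 9
-3 -5 8
-2 -7 9
-2 -5 7
-1 -7 8
-1 -6 7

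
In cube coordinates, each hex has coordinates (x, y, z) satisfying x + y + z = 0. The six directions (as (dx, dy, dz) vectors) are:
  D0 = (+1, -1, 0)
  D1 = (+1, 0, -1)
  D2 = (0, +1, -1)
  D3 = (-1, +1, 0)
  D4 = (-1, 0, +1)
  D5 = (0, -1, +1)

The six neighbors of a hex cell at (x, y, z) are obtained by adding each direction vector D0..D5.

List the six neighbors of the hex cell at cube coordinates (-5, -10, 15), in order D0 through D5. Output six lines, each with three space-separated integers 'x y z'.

Answer: -4 -11 15
-4 -10 14
-5 -9 14
-6 -9 15
-6 -10 16
-5 -11 16

Derivation:
Center: (-5, -10, 15). Add each direction:
  D0: (-5, -10, 15) + (1, -1, 0) = (-4, -11, 15)
  D1: (-5, -10, 15) + (1, 0, -1) = (-4, -10, 14)
  D2: (-5, -10, 15) + (0, 1, -1) = (-5, -9, 14)
  D3: (-5, -10, 15) + (-1, 1, 0) = (-6, -9, 15)
  D4: (-5, -10, 15) + (-1, 0, 1) = (-6, -10, 16)
  D5: (-5, -10, 15) + (0, -1, 1) = (-5, -11, 16)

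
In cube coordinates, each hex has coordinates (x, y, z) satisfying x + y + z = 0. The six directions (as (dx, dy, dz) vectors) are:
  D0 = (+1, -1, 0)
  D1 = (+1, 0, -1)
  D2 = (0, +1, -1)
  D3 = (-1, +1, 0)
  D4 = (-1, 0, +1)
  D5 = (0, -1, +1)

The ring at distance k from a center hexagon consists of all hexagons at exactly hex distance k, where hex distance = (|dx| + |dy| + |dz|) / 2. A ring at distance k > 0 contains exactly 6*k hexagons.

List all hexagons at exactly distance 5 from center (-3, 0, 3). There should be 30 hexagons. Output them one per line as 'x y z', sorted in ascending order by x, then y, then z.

Walk ring at distance 5 from (-3, 0, 3):
Start at center + D4*5 = (-8, 0, 8)
  hex 0: (-8, 0, 8)
  hex 1: (-7, -1, 8)
  hex 2: (-6, -2, 8)
  hex 3: (-5, -3, 8)
  hex 4: (-4, -4, 8)
  hex 5: (-3, -5, 8)
  hex 6: (-2, -5, 7)
  hex 7: (-1, -5, 6)
  hex 8: (0, -5, 5)
  hex 9: (1, -5, 4)
  hex 10: (2, -5, 3)
  hex 11: (2, -4, 2)
  hex 12: (2, -3, 1)
  hex 13: (2, -2, 0)
  hex 14: (2, -1, -1)
  hex 15: (2, 0, -2)
  hex 16: (1, 1, -2)
  hex 17: (0, 2, -2)
  hex 18: (-1, 3, -2)
  hex 19: (-2, 4, -2)
  hex 20: (-3, 5, -2)
  hex 21: (-4, 5, -1)
  hex 22: (-5, 5, 0)
  hex 23: (-6, 5, 1)
  hex 24: (-7, 5, 2)
  hex 25: (-8, 5, 3)
  hex 26: (-8, 4, 4)
  hex 27: (-8, 3, 5)
  hex 28: (-8, 2, 6)
  hex 29: (-8, 1, 7)
Sorted: 30 hexes.

Answer: -8 0 8
-8 1 7
-8 2 6
-8 3 5
-8 4 4
-8 5 3
-7 -1 8
-7 5 2
-6 -2 8
-6 5 1
-5 -3 8
-5 5 0
-4 -4 8
-4 5 -1
-3 -5 8
-3 5 -2
-2 -5 7
-2 4 -2
-1 -5 6
-1 3 -2
0 -5 5
0 2 -2
1 -5 4
1 1 -2
2 -5 3
2 -4 2
2 -3 1
2 -2 0
2 -1 -1
2 0 -2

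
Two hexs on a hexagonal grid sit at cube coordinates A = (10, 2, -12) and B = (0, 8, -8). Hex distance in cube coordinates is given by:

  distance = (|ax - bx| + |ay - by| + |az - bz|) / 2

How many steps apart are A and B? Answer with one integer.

|ax - bx| = |10 - 0| = 10
|ay - by| = |2 - 8| = 6
|az - bz| = |-12 - (-8)| = 4
distance = (10 + 6 + 4) / 2 = 20 / 2 = 10

Answer: 10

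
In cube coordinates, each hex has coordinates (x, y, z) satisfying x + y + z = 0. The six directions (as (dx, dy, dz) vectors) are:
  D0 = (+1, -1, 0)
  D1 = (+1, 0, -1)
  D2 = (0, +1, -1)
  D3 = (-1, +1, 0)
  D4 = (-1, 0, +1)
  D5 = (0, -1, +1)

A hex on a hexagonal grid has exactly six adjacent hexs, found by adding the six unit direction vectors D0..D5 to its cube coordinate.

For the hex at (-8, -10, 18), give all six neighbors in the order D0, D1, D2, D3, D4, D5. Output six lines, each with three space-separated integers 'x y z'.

Center: (-8, -10, 18). Add each direction:
  D0: (-8, -10, 18) + (1, -1, 0) = (-7, -11, 18)
  D1: (-8, -10, 18) + (1, 0, -1) = (-7, -10, 17)
  D2: (-8, -10, 18) + (0, 1, -1) = (-8, -9, 17)
  D3: (-8, -10, 18) + (-1, 1, 0) = (-9, -9, 18)
  D4: (-8, -10, 18) + (-1, 0, 1) = (-9, -10, 19)
  D5: (-8, -10, 18) + (0, -1, 1) = (-8, -11, 19)

Answer: -7 -11 18
-7 -10 17
-8 -9 17
-9 -9 18
-9 -10 19
-8 -11 19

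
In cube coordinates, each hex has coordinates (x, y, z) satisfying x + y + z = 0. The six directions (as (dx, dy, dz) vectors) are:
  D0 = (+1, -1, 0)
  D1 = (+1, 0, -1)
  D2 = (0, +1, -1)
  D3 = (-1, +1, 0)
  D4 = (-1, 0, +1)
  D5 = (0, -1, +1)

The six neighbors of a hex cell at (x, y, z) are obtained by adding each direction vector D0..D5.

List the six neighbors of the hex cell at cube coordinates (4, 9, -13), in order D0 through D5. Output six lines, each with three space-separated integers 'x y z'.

Center: (4, 9, -13). Add each direction:
  D0: (4, 9, -13) + (1, -1, 0) = (5, 8, -13)
  D1: (4, 9, -13) + (1, 0, -1) = (5, 9, -14)
  D2: (4, 9, -13) + (0, 1, -1) = (4, 10, -14)
  D3: (4, 9, -13) + (-1, 1, 0) = (3, 10, -13)
  D4: (4, 9, -13) + (-1, 0, 1) = (3, 9, -12)
  D5: (4, 9, -13) + (0, -1, 1) = (4, 8, -12)

Answer: 5 8 -13
5 9 -14
4 10 -14
3 10 -13
3 9 -12
4 8 -12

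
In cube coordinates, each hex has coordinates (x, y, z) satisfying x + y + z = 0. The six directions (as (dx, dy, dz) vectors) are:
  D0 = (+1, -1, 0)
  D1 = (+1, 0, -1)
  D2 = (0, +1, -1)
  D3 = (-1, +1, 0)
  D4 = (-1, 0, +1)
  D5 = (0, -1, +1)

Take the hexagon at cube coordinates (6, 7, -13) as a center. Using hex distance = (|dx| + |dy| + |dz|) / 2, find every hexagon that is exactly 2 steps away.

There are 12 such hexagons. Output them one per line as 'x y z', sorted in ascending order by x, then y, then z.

Answer: 4 7 -11
4 8 -12
4 9 -13
5 6 -11
5 9 -14
6 5 -11
6 9 -15
7 5 -12
7 8 -15
8 5 -13
8 6 -14
8 7 -15

Derivation:
Walk ring at distance 2 from (6, 7, -13):
Start at center + D4*2 = (4, 7, -11)
  hex 0: (4, 7, -11)
  hex 1: (5, 6, -11)
  hex 2: (6, 5, -11)
  hex 3: (7, 5, -12)
  hex 4: (8, 5, -13)
  hex 5: (8, 6, -14)
  hex 6: (8, 7, -15)
  hex 7: (7, 8, -15)
  hex 8: (6, 9, -15)
  hex 9: (5, 9, -14)
  hex 10: (4, 9, -13)
  hex 11: (4, 8, -12)
Sorted: 12 hexes.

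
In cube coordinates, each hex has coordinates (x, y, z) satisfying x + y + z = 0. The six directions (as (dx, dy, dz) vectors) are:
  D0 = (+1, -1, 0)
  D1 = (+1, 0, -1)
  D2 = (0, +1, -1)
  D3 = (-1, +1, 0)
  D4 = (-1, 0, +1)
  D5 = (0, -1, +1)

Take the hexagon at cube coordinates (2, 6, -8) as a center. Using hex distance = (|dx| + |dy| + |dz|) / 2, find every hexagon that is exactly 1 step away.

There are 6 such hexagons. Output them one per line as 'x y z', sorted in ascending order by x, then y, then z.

Walk ring at distance 1 from (2, 6, -8):
Start at center + D4*1 = (1, 6, -7)
  hex 0: (1, 6, -7)
  hex 1: (2, 5, -7)
  hex 2: (3, 5, -8)
  hex 3: (3, 6, -9)
  hex 4: (2, 7, -9)
  hex 5: (1, 7, -8)
Sorted: 6 hexes.

Answer: 1 6 -7
1 7 -8
2 5 -7
2 7 -9
3 5 -8
3 6 -9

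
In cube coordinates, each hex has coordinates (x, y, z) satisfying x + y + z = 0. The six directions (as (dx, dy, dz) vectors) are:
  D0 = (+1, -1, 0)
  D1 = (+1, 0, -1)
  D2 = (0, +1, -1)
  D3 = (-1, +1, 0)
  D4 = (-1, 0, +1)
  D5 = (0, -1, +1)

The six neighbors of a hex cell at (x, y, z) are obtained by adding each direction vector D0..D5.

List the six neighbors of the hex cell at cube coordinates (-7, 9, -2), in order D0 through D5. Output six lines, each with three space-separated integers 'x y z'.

Answer: -6 8 -2
-6 9 -3
-7 10 -3
-8 10 -2
-8 9 -1
-7 8 -1

Derivation:
Center: (-7, 9, -2). Add each direction:
  D0: (-7, 9, -2) + (1, -1, 0) = (-6, 8, -2)
  D1: (-7, 9, -2) + (1, 0, -1) = (-6, 9, -3)
  D2: (-7, 9, -2) + (0, 1, -1) = (-7, 10, -3)
  D3: (-7, 9, -2) + (-1, 1, 0) = (-8, 10, -2)
  D4: (-7, 9, -2) + (-1, 0, 1) = (-8, 9, -1)
  D5: (-7, 9, -2) + (0, -1, 1) = (-7, 8, -1)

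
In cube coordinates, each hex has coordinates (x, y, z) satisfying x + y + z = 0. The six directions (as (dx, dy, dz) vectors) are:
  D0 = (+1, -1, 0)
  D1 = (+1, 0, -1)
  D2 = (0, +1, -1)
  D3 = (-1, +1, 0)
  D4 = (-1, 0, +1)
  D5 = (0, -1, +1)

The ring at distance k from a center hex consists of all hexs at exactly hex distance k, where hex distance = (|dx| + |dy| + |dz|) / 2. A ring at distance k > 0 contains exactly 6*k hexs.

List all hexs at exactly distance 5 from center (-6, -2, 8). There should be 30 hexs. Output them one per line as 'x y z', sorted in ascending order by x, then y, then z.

Answer: -11 -2 13
-11 -1 12
-11 0 11
-11 1 10
-11 2 9
-11 3 8
-10 -3 13
-10 3 7
-9 -4 13
-9 3 6
-8 -5 13
-8 3 5
-7 -6 13
-7 3 4
-6 -7 13
-6 3 3
-5 -7 12
-5 2 3
-4 -7 11
-4 1 3
-3 -7 10
-3 0 3
-2 -7 9
-2 -1 3
-1 -7 8
-1 -6 7
-1 -5 6
-1 -4 5
-1 -3 4
-1 -2 3

Derivation:
Walk ring at distance 5 from (-6, -2, 8):
Start at center + D4*5 = (-11, -2, 13)
  hex 0: (-11, -2, 13)
  hex 1: (-10, -3, 13)
  hex 2: (-9, -4, 13)
  hex 3: (-8, -5, 13)
  hex 4: (-7, -6, 13)
  hex 5: (-6, -7, 13)
  hex 6: (-5, -7, 12)
  hex 7: (-4, -7, 11)
  hex 8: (-3, -7, 10)
  hex 9: (-2, -7, 9)
  hex 10: (-1, -7, 8)
  hex 11: (-1, -6, 7)
  hex 12: (-1, -5, 6)
  hex 13: (-1, -4, 5)
  hex 14: (-1, -3, 4)
  hex 15: (-1, -2, 3)
  hex 16: (-2, -1, 3)
  hex 17: (-3, 0, 3)
  hex 18: (-4, 1, 3)
  hex 19: (-5, 2, 3)
  hex 20: (-6, 3, 3)
  hex 21: (-7, 3, 4)
  hex 22: (-8, 3, 5)
  hex 23: (-9, 3, 6)
  hex 24: (-10, 3, 7)
  hex 25: (-11, 3, 8)
  hex 26: (-11, 2, 9)
  hex 27: (-11, 1, 10)
  hex 28: (-11, 0, 11)
  hex 29: (-11, -1, 12)
Sorted: 30 hexes.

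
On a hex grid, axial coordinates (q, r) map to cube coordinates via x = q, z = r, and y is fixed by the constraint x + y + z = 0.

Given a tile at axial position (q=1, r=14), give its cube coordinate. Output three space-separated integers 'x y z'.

x = q = 1
z = r = 14
y = -x - z = -(1) - (14) = -15

Answer: 1 -15 14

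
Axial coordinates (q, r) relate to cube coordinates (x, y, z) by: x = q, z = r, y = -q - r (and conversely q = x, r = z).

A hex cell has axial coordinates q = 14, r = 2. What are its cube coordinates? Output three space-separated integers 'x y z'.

Answer: 14 -16 2

Derivation:
x = q = 14
z = r = 2
y = -x - z = -(14) - (2) = -16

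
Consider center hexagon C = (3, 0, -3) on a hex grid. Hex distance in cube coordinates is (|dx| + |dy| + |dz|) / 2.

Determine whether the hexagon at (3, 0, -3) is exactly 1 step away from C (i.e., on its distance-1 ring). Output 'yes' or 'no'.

|px - cx| = |3 - 3| = 0
|py - cy| = |0 - 0| = 0
|pz - cz| = |-3 - (-3)| = 0
distance = (0+0+0)/2 = 0/2 = 0
radius = 1; distance != radius -> no

Answer: no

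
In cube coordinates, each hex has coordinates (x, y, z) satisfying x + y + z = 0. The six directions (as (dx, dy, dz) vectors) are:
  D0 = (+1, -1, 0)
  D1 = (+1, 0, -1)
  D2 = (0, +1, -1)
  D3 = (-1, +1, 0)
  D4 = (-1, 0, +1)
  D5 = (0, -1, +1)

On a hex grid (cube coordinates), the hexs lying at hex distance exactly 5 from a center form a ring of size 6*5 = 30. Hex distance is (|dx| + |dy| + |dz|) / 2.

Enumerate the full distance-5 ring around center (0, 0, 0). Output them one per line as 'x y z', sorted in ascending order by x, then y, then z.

Walk ring at distance 5 from (0, 0, 0):
Start at center + D4*5 = (-5, 0, 5)
  hex 0: (-5, 0, 5)
  hex 1: (-4, -1, 5)
  hex 2: (-3, -2, 5)
  hex 3: (-2, -3, 5)
  hex 4: (-1, -4, 5)
  hex 5: (0, -5, 5)
  hex 6: (1, -5, 4)
  hex 7: (2, -5, 3)
  hex 8: (3, -5, 2)
  hex 9: (4, -5, 1)
  hex 10: (5, -5, 0)
  hex 11: (5, -4, -1)
  hex 12: (5, -3, -2)
  hex 13: (5, -2, -3)
  hex 14: (5, -1, -4)
  hex 15: (5, 0, -5)
  hex 16: (4, 1, -5)
  hex 17: (3, 2, -5)
  hex 18: (2, 3, -5)
  hex 19: (1, 4, -5)
  hex 20: (0, 5, -5)
  hex 21: (-1, 5, -4)
  hex 22: (-2, 5, -3)
  hex 23: (-3, 5, -2)
  hex 24: (-4, 5, -1)
  hex 25: (-5, 5, 0)
  hex 26: (-5, 4, 1)
  hex 27: (-5, 3, 2)
  hex 28: (-5, 2, 3)
  hex 29: (-5, 1, 4)
Sorted: 30 hexes.

Answer: -5 0 5
-5 1 4
-5 2 3
-5 3 2
-5 4 1
-5 5 0
-4 -1 5
-4 5 -1
-3 -2 5
-3 5 -2
-2 -3 5
-2 5 -3
-1 -4 5
-1 5 -4
0 -5 5
0 5 -5
1 -5 4
1 4 -5
2 -5 3
2 3 -5
3 -5 2
3 2 -5
4 -5 1
4 1 -5
5 -5 0
5 -4 -1
5 -3 -2
5 -2 -3
5 -1 -4
5 0 -5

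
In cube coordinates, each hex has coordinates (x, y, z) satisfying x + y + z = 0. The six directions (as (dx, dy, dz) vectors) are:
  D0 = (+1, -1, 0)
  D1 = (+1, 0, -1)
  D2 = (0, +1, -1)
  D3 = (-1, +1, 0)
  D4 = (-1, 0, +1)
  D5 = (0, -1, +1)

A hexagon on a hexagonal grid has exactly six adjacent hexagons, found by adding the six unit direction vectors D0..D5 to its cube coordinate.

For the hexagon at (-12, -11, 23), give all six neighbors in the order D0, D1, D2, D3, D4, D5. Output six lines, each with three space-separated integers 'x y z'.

Answer: -11 -12 23
-11 -11 22
-12 -10 22
-13 -10 23
-13 -11 24
-12 -12 24

Derivation:
Center: (-12, -11, 23). Add each direction:
  D0: (-12, -11, 23) + (1, -1, 0) = (-11, -12, 23)
  D1: (-12, -11, 23) + (1, 0, -1) = (-11, -11, 22)
  D2: (-12, -11, 23) + (0, 1, -1) = (-12, -10, 22)
  D3: (-12, -11, 23) + (-1, 1, 0) = (-13, -10, 23)
  D4: (-12, -11, 23) + (-1, 0, 1) = (-13, -11, 24)
  D5: (-12, -11, 23) + (0, -1, 1) = (-12, -12, 24)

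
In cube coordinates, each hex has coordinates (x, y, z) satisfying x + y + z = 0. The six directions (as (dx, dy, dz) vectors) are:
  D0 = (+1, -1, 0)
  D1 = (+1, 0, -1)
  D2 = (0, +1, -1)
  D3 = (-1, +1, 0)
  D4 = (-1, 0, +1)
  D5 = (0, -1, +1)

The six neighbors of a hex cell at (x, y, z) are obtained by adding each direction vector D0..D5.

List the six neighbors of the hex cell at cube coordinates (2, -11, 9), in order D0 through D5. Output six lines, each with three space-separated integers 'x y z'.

Center: (2, -11, 9). Add each direction:
  D0: (2, -11, 9) + (1, -1, 0) = (3, -12, 9)
  D1: (2, -11, 9) + (1, 0, -1) = (3, -11, 8)
  D2: (2, -11, 9) + (0, 1, -1) = (2, -10, 8)
  D3: (2, -11, 9) + (-1, 1, 0) = (1, -10, 9)
  D4: (2, -11, 9) + (-1, 0, 1) = (1, -11, 10)
  D5: (2, -11, 9) + (0, -1, 1) = (2, -12, 10)

Answer: 3 -12 9
3 -11 8
2 -10 8
1 -10 9
1 -11 10
2 -12 10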